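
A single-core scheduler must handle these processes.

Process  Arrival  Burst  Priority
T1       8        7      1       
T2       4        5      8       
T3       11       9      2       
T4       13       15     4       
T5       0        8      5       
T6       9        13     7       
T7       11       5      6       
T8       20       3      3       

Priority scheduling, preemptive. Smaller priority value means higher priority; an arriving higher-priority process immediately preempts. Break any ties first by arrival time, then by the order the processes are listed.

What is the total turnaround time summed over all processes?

212

Schedule: | T5 0-8 | T1 8-15 | T3 15-24 | T8 24-27 | T4 27-42 | T7 42-47 | T6 47-60 | T2 60-65 |
Completion: T1=15  T2=65  T3=24  T4=42  T5=8  T6=60  T7=47  T8=27
Turnaround = completion − arrival: T1=7, T2=61, T3=13, T4=29, T5=8, T6=51, T7=36, T8=7
Total turnaround = 7 + 61 + 13 + 29 + 8 + 51 + 36 + 7 = 212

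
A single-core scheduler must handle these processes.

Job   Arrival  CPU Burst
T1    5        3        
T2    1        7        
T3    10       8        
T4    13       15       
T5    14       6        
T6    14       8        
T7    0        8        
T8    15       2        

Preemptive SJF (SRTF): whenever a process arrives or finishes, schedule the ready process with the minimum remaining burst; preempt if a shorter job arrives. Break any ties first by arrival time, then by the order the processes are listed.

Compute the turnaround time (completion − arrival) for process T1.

6

Timeline: | T7 0-8 | T1 8-11 | T2 11-15 | T8 15-17 | T2 17-20 | T5 20-26 | T3 26-34 | T6 34-42 | T4 42-57 |
Completion: T1=11  T2=20  T3=34  T4=57  T5=26  T6=42  T7=8  T8=17
Turnaround (C−A): T1=6  T2=19  T3=24  T4=44  T5=12  T6=28  T7=8  T8=2
Turnaround(T1) = completion − arrival = 11 − 5 = 6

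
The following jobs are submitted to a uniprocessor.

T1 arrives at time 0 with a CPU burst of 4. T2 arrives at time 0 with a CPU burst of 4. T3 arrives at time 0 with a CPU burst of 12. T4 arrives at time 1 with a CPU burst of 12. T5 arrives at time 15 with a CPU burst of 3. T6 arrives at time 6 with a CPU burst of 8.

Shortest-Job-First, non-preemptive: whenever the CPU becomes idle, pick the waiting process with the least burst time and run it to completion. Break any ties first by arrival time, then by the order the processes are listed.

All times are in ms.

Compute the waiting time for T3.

Schedule: | T1 0-4 | T2 4-8 | T6 8-16 | T5 16-19 | T3 19-31 | T4 31-43 |
Completion: T1=4  T2=8  T3=31  T4=43  T5=19  T6=16
Waiting(T3) = turnaround − burst = 31 − 12 = 19

19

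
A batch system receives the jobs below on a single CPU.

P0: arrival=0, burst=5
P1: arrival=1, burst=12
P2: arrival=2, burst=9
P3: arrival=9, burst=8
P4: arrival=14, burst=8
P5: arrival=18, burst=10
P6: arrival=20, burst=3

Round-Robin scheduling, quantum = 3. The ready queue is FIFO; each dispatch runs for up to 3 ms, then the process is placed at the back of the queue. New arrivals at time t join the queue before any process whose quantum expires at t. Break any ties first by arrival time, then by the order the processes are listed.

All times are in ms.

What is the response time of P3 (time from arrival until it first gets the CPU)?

Timeline: | P0 0-3 | P1 3-6 | P2 6-9 | P0 9-11 | P1 11-14 | P3 14-17 | P2 17-20 | P4 20-23 | P1 23-26 | P3 26-29 | P5 29-32 | P6 32-35 | P2 35-38 | P4 38-41 | P1 41-44 | P3 44-46 | P5 46-49 | P4 49-51 | P5 51-55 |
Completion: P0=11  P1=44  P2=38  P3=46  P4=51  P5=55  P6=35
Turnaround (C−A): P0=11  P1=43  P2=36  P3=37  P4=37  P5=37  P6=15
Response(P3) = first start − arrival = 14 − 9 = 5

5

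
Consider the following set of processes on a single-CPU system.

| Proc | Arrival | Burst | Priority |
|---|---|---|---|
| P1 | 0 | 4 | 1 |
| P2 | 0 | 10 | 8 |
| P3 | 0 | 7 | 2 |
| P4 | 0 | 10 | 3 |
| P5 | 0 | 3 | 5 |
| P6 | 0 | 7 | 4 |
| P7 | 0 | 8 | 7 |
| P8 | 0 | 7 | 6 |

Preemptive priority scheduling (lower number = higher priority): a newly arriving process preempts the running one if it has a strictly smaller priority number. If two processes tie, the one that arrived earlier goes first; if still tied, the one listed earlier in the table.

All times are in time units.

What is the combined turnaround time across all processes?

Schedule: | P1 0-4 | P3 4-11 | P4 11-21 | P6 21-28 | P5 28-31 | P8 31-38 | P7 38-46 | P2 46-56 |
Completion: P1=4  P2=56  P3=11  P4=21  P5=31  P6=28  P7=46  P8=38
Turnaround (C−A): P1=4  P2=56  P3=11  P4=21  P5=31  P6=28  P7=46  P8=38
Turnaround = completion − arrival: P1=4, P2=56, P3=11, P4=21, P5=31, P6=28, P7=46, P8=38
Total turnaround = 4 + 56 + 11 + 21 + 31 + 28 + 46 + 38 = 235

235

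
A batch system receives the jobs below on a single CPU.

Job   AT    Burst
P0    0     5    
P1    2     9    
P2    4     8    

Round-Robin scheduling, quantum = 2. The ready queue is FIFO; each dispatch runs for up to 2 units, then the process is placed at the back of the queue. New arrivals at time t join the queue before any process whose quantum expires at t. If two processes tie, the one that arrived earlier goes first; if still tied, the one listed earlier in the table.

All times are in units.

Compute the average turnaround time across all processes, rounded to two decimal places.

Schedule: | P0 0-2 | P1 2-4 | P0 4-6 | P2 6-8 | P1 8-10 | P0 10-11 | P2 11-13 | P1 13-15 | P2 15-17 | P1 17-19 | P2 19-21 | P1 21-22 |
Completion: P0=11  P1=22  P2=21
Turnaround (C−A): P0=11  P1=20  P2=17
Turnaround times: P0=11, P1=20, P2=17
Average turnaround = (11+20+17) / 3 = 48/3 = 16.00

16.00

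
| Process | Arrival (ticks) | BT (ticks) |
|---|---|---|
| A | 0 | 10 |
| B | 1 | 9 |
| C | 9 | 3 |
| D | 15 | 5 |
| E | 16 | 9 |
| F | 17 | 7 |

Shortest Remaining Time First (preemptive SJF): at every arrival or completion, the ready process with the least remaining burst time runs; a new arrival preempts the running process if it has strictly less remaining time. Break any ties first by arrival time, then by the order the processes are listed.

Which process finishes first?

Timeline: | A 0-10 | C 10-13 | B 13-15 | D 15-20 | B 20-27 | F 27-34 | E 34-43 |
Completion: A=10  B=27  C=13  D=20  E=43  F=34
Finish order: A → C → D → B → F → E

A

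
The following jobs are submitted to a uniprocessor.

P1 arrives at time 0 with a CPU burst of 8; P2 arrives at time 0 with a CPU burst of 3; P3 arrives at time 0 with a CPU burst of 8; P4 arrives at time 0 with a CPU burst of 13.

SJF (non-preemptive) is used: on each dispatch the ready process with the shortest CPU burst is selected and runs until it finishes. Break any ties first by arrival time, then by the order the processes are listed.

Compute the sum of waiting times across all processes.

33

Gantt: | P2 0-3 | P1 3-11 | P3 11-19 | P4 19-32 |
Completion: P1=11  P2=3  P3=19  P4=32
Turnaround (C−A): P1=11  P2=3  P3=19  P4=32
Waiting = turnaround − burst: P1=3, P2=0, P3=11, P4=19
Total waiting = 3 + 0 + 11 + 19 = 33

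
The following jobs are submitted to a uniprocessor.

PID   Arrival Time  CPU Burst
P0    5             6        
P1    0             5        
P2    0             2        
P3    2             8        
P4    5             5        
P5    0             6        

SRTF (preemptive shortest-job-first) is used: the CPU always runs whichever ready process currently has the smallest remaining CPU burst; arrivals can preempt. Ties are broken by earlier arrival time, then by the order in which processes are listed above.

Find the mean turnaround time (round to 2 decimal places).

13.83

Timeline: | P2 0-2 | P1 2-7 | P4 7-12 | P5 12-18 | P0 18-24 | P3 24-32 |
Completion: P0=24  P1=7  P2=2  P3=32  P4=12  P5=18
Turnaround times: P0=19, P1=7, P2=2, P3=30, P4=7, P5=18
Average turnaround = (19+7+2+30+7+18) / 6 = 83/6 = 13.83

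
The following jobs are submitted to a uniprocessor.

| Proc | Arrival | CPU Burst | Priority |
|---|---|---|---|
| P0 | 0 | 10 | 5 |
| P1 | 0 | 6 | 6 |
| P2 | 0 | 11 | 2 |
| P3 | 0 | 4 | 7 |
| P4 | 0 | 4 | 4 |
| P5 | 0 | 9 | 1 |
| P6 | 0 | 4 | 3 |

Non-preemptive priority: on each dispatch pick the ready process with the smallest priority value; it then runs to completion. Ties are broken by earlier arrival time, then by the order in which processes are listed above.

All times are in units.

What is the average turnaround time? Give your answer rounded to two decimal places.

30.14

Gantt: | P5 0-9 | P2 9-20 | P6 20-24 | P4 24-28 | P0 28-38 | P1 38-44 | P3 44-48 |
Completion: P0=38  P1=44  P2=20  P3=48  P4=28  P5=9  P6=24
Turnaround times: P0=38, P1=44, P2=20, P3=48, P4=28, P5=9, P6=24
Average turnaround = (38+44+20+48+28+9+24) / 7 = 211/7 = 30.14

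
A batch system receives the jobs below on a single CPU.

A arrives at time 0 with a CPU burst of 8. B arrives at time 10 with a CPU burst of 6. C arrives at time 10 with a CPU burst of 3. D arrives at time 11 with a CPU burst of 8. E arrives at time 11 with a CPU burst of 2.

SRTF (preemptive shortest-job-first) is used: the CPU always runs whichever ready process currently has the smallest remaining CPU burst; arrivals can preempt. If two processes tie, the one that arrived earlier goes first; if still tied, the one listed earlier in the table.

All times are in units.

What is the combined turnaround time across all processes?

Schedule: | A 0-8 | idle 8-10 | C 10-13 | E 13-15 | B 15-21 | D 21-29 |
Completion: A=8  B=21  C=13  D=29  E=15
Turnaround (C−A): A=8  B=11  C=3  D=18  E=4
Turnaround = completion − arrival: A=8, B=11, C=3, D=18, E=4
Total turnaround = 8 + 11 + 3 + 18 + 4 = 44

44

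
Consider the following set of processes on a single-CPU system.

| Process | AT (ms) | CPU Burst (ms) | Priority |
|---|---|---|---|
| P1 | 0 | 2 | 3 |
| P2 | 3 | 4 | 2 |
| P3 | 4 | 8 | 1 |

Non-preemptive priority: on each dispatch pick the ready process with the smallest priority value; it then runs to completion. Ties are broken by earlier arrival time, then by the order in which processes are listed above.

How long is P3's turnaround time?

Gantt: | P1 0-2 | idle 2-3 | P2 3-7 | P3 7-15 |
Completion: P1=2  P2=7  P3=15
Turnaround (C−A): P1=2  P2=4  P3=11
Turnaround(P3) = completion − arrival = 15 − 4 = 11

11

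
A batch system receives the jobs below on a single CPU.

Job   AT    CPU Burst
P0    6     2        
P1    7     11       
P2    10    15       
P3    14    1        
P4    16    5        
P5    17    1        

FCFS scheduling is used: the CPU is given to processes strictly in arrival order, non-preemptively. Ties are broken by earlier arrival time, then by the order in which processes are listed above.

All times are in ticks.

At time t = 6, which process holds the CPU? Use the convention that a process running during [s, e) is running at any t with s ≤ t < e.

Schedule: | idle 0-6 | P0 6-8 | P1 8-19 | P2 19-34 | P3 34-35 | P4 35-40 | P5 40-41 |
Completion: P0=8  P1=19  P2=34  P3=35  P4=40  P5=41

P0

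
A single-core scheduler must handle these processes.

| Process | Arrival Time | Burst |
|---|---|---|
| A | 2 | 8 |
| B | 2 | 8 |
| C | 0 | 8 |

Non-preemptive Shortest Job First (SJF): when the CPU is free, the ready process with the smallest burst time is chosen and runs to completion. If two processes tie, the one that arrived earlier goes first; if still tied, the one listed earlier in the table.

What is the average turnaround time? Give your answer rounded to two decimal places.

14.67

Schedule: | C 0-8 | A 8-16 | B 16-24 |
Completion: A=16  B=24  C=8
Turnaround (C−A): A=14  B=22  C=8
Turnaround times: A=14, B=22, C=8
Average turnaround = (14+22+8) / 3 = 44/3 = 14.67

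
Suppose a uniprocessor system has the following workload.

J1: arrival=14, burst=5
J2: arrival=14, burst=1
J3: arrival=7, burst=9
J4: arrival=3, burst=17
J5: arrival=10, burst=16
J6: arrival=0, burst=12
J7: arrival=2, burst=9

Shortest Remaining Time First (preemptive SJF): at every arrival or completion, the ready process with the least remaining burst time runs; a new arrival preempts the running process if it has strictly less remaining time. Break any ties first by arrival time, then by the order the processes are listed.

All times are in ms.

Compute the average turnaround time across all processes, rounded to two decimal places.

25.57

Gantt: | J6 0-2 | J7 2-11 | J3 11-14 | J2 14-15 | J1 15-20 | J3 20-26 | J6 26-36 | J5 36-52 | J4 52-69 |
Completion: J1=20  J2=15  J3=26  J4=69  J5=52  J6=36  J7=11
Turnaround (C−A): J1=6  J2=1  J3=19  J4=66  J5=42  J6=36  J7=9
Turnaround times: J1=6, J2=1, J3=19, J4=66, J5=42, J6=36, J7=9
Average turnaround = (6+1+19+66+42+36+9) / 7 = 179/7 = 25.57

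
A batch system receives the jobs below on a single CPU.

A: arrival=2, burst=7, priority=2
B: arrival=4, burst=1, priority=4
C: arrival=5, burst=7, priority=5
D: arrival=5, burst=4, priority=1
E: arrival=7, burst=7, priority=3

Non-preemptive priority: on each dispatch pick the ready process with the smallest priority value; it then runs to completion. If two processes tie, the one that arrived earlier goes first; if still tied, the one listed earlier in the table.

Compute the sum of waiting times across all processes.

42

Gantt: | idle 0-2 | A 2-9 | D 9-13 | E 13-20 | B 20-21 | C 21-28 |
Completion: A=9  B=21  C=28  D=13  E=20
Waiting = turnaround − burst: A=0, B=16, C=16, D=4, E=6
Total waiting = 0 + 16 + 16 + 4 + 6 = 42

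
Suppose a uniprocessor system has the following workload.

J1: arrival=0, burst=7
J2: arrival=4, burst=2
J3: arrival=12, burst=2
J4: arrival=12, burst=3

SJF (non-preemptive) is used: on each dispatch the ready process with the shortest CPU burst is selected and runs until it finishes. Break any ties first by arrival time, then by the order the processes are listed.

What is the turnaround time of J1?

7

Schedule: | J1 0-7 | J2 7-9 | idle 9-12 | J3 12-14 | J4 14-17 |
Completion: J1=7  J2=9  J3=14  J4=17
Turnaround(J1) = completion − arrival = 7 − 0 = 7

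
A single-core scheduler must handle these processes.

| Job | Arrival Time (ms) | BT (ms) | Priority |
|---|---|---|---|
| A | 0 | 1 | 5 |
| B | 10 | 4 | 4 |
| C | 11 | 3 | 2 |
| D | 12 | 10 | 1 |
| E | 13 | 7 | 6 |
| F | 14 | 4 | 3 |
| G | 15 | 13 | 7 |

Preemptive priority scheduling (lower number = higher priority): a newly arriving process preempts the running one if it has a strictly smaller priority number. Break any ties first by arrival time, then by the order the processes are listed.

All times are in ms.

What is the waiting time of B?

Schedule: | A 0-1 | idle 1-10 | B 10-11 | C 11-12 | D 12-22 | C 22-24 | F 24-28 | B 28-31 | E 31-38 | G 38-51 |
Completion: A=1  B=31  C=24  D=22  E=38  F=28  G=51
Turnaround (C−A): A=1  B=21  C=13  D=10  E=25  F=14  G=36
Waiting(B) = turnaround − burst = 21 − 4 = 17

17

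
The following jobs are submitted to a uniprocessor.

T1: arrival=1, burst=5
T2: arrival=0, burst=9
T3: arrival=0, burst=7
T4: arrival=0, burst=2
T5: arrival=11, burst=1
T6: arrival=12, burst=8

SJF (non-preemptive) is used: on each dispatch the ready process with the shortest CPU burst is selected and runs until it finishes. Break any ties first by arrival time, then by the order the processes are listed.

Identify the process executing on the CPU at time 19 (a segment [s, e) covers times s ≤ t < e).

Timeline: | T4 0-2 | T1 2-7 | T3 7-14 | T5 14-15 | T6 15-23 | T2 23-32 |
Completion: T1=7  T2=32  T3=14  T4=2  T5=15  T6=23

T6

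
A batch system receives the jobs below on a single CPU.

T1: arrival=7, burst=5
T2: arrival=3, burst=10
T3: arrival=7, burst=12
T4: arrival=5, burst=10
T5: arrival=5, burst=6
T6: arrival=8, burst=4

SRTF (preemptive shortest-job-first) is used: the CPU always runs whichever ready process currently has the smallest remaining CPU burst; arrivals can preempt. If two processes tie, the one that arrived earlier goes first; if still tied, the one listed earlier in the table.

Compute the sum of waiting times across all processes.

Gantt: | idle 0-3 | T2 3-5 | T5 5-11 | T6 11-15 | T1 15-20 | T2 20-28 | T4 28-38 | T3 38-50 |
Completion: T1=20  T2=28  T3=50  T4=38  T5=11  T6=15
Turnaround (C−A): T1=13  T2=25  T3=43  T4=33  T5=6  T6=7
Waiting = turnaround − burst: T1=8, T2=15, T3=31, T4=23, T5=0, T6=3
Total waiting = 8 + 15 + 31 + 23 + 0 + 3 = 80

80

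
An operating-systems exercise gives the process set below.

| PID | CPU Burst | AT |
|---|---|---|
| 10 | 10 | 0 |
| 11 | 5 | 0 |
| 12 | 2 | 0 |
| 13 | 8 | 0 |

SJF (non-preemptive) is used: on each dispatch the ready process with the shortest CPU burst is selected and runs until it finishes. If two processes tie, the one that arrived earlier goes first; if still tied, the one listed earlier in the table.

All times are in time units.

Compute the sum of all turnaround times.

Schedule: | 12 0-2 | 11 2-7 | 13 7-15 | 10 15-25 |
Completion: 10=25  11=7  12=2  13=15
Turnaround (C−A): 10=25  11=7  12=2  13=15
Turnaround = completion − arrival: 10=25, 11=7, 12=2, 13=15
Total turnaround = 25 + 7 + 2 + 15 = 49

49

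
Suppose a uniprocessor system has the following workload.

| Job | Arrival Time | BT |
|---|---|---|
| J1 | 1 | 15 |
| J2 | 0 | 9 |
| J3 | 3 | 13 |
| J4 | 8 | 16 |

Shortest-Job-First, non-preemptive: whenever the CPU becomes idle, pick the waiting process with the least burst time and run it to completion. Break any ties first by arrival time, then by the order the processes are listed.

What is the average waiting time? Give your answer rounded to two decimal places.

14.00

Schedule: | J2 0-9 | J3 9-22 | J1 22-37 | J4 37-53 |
Completion: J1=37  J2=9  J3=22  J4=53
Waiting times: J1=21, J2=0, J3=6, J4=29
Average waiting = (21+0+6+29) / 4 = 56/4 = 14.00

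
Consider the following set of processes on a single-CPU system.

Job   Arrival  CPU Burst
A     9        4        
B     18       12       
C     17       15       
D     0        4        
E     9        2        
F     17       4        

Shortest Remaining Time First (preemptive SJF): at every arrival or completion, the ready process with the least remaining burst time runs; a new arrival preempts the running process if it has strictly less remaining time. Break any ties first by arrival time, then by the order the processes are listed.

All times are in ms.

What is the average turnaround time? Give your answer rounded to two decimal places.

10.33

Schedule: | D 0-4 | idle 4-9 | E 9-11 | A 11-15 | idle 15-17 | F 17-21 | B 21-33 | C 33-48 |
Completion: A=15  B=33  C=48  D=4  E=11  F=21
Turnaround (C−A): A=6  B=15  C=31  D=4  E=2  F=4
Turnaround times: A=6, B=15, C=31, D=4, E=2, F=4
Average turnaround = (6+15+31+4+2+4) / 6 = 62/6 = 10.33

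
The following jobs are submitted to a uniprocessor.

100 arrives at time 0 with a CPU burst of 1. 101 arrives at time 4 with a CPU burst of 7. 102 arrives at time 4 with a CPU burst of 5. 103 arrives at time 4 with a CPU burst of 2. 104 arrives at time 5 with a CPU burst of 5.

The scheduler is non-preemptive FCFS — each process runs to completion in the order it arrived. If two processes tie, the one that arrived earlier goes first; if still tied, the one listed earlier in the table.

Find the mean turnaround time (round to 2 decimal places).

10.40

Schedule: | 100 0-1 | idle 1-4 | 101 4-11 | 102 11-16 | 103 16-18 | 104 18-23 |
Completion: 100=1  101=11  102=16  103=18  104=23
Turnaround times: 100=1, 101=7, 102=12, 103=14, 104=18
Average turnaround = (1+7+12+14+18) / 5 = 52/5 = 10.40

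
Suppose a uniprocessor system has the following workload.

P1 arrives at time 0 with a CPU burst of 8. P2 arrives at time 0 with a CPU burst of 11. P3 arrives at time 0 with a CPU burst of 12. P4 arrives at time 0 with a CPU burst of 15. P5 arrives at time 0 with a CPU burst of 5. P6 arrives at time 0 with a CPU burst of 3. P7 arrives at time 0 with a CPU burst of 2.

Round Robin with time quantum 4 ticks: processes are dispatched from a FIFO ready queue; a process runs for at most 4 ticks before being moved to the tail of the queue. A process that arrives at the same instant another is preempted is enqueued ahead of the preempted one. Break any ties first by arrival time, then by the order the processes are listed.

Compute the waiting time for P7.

23

Timeline: | P1 0-4 | P2 4-8 | P3 8-12 | P4 12-16 | P5 16-20 | P6 20-23 | P7 23-25 | P1 25-29 | P2 29-33 | P3 33-37 | P4 37-41 | P5 41-42 | P2 42-45 | P3 45-49 | P4 49-56 |
Completion: P1=29  P2=45  P3=49  P4=56  P5=42  P6=23  P7=25
Waiting(P7) = turnaround − burst = 25 − 2 = 23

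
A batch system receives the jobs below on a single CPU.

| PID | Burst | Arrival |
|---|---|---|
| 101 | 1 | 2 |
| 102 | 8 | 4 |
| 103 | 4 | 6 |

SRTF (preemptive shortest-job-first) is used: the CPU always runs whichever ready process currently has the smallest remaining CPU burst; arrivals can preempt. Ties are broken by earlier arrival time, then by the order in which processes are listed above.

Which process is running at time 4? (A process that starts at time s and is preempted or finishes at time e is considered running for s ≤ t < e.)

Timeline: | idle 0-2 | 101 2-3 | idle 3-4 | 102 4-6 | 103 6-10 | 102 10-16 |
Completion: 101=3  102=16  103=10

102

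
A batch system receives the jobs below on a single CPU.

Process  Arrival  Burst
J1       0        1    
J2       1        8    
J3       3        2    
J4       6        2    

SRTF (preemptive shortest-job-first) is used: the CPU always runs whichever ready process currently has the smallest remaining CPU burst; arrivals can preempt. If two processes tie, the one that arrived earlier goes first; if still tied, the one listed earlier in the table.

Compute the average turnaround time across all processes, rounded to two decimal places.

Schedule: | J1 0-1 | J2 1-3 | J3 3-5 | J2 5-6 | J4 6-8 | J2 8-13 |
Completion: J1=1  J2=13  J3=5  J4=8
Turnaround times: J1=1, J2=12, J3=2, J4=2
Average turnaround = (1+12+2+2) / 4 = 17/4 = 4.25

4.25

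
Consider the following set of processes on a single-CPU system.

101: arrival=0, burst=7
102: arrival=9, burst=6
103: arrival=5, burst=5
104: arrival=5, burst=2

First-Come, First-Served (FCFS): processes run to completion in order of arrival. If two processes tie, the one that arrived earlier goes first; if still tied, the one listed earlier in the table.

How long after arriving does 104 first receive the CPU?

Timeline: | 101 0-7 | 103 7-12 | 104 12-14 | 102 14-20 |
Completion: 101=7  102=20  103=12  104=14
Turnaround (C−A): 101=7  102=11  103=7  104=9
Response(104) = first start − arrival = 12 − 5 = 7

7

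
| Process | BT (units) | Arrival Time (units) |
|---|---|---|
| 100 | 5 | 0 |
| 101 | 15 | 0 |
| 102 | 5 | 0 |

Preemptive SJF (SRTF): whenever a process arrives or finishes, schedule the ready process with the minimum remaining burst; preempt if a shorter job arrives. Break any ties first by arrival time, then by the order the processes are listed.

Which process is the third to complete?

101

Timeline: | 100 0-5 | 102 5-10 | 101 10-25 |
Completion: 100=5  101=25  102=10
Finish order: 100 → 102 → 101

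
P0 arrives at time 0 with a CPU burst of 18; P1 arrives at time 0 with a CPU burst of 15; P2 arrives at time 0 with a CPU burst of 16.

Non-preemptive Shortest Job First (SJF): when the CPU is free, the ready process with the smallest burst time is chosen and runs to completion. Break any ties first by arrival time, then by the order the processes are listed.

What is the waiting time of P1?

Gantt: | P1 0-15 | P2 15-31 | P0 31-49 |
Completion: P0=49  P1=15  P2=31
Turnaround (C−A): P0=49  P1=15  P2=31
Waiting(P1) = turnaround − burst = 15 − 15 = 0

0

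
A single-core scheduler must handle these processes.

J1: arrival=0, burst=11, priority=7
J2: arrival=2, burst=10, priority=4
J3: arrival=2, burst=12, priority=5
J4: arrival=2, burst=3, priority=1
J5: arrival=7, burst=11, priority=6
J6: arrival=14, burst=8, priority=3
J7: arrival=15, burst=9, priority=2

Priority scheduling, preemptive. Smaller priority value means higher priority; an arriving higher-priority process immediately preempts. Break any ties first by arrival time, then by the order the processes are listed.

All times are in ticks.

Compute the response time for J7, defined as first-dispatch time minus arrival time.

Timeline: | J1 0-2 | J4 2-5 | J2 5-14 | J6 14-15 | J7 15-24 | J6 24-31 | J2 31-32 | J3 32-44 | J5 44-55 | J1 55-64 |
Completion: J1=64  J2=32  J3=44  J4=5  J5=55  J6=31  J7=24
Turnaround (C−A): J1=64  J2=30  J3=42  J4=3  J5=48  J6=17  J7=9
Response(J7) = first start − arrival = 15 − 15 = 0

0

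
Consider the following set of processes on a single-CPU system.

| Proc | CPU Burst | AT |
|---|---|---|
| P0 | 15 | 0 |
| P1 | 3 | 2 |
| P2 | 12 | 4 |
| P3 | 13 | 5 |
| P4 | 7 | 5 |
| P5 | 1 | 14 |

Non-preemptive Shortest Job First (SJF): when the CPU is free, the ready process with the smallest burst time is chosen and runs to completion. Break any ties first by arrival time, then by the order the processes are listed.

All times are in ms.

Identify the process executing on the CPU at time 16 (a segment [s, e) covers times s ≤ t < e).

P1

Schedule: | P0 0-15 | P5 15-16 | P1 16-19 | P4 19-26 | P2 26-38 | P3 38-51 |
Completion: P0=15  P1=19  P2=38  P3=51  P4=26  P5=16
Turnaround (C−A): P0=15  P1=17  P2=34  P3=46  P4=21  P5=2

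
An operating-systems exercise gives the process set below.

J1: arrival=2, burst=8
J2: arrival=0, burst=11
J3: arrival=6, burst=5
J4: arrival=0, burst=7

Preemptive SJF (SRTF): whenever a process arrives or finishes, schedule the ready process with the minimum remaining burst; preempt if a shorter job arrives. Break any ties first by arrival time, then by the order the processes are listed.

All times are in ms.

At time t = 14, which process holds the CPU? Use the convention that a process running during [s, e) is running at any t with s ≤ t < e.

J1

Timeline: | J4 0-7 | J3 7-12 | J1 12-20 | J2 20-31 |
Completion: J1=20  J2=31  J3=12  J4=7
Turnaround (C−A): J1=18  J2=31  J3=6  J4=7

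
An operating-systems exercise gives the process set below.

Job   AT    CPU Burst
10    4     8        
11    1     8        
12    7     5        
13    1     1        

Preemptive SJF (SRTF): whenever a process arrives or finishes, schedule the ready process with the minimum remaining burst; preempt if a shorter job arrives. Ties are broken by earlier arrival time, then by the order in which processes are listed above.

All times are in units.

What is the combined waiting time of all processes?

Timeline: | idle 0-1 | 13 1-2 | 11 2-10 | 12 10-15 | 10 15-23 |
Completion: 10=23  11=10  12=15  13=2
Turnaround (C−A): 10=19  11=9  12=8  13=1
Waiting = turnaround − burst: 10=11, 11=1, 12=3, 13=0
Total waiting = 11 + 1 + 3 + 0 = 15

15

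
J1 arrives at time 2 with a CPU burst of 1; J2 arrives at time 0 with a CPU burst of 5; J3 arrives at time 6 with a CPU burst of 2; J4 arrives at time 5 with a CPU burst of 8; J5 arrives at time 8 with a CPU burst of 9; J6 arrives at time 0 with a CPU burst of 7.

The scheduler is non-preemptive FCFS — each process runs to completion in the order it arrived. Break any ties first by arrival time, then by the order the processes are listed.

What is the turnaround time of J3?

Schedule: | J2 0-5 | J6 5-12 | J1 12-13 | J4 13-21 | J3 21-23 | J5 23-32 |
Completion: J1=13  J2=5  J3=23  J4=21  J5=32  J6=12
Turnaround (C−A): J1=11  J2=5  J3=17  J4=16  J5=24  J6=12
Turnaround(J3) = completion − arrival = 23 − 6 = 17

17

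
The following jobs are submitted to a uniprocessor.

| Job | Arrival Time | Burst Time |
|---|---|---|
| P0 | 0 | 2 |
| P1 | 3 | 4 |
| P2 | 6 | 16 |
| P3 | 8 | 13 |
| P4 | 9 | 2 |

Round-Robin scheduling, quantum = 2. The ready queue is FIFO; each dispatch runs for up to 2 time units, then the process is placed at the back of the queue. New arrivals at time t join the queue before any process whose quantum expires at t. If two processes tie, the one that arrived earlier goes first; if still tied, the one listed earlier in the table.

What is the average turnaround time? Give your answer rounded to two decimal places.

14.00

Gantt: | P0 0-2 | idle 2-3 | P1 3-7 | P2 7-9 | P3 9-11 | P4 11-13 | P2 13-15 | P3 15-17 | P2 17-19 | P3 19-21 | P2 21-23 | P3 23-25 | P2 25-27 | P3 27-29 | P2 29-31 | P3 31-33 | P2 33-35 | P3 35-36 | P2 36-38 |
Completion: P0=2  P1=7  P2=38  P3=36  P4=13
Turnaround (C−A): P0=2  P1=4  P2=32  P3=28  P4=4
Turnaround times: P0=2, P1=4, P2=32, P3=28, P4=4
Average turnaround = (2+4+32+28+4) / 5 = 70/5 = 14.00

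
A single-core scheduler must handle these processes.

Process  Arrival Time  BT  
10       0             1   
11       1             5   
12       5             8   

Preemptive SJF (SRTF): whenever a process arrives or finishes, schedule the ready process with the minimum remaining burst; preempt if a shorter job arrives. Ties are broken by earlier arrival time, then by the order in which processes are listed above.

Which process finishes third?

Schedule: | 10 0-1 | 11 1-6 | 12 6-14 |
Completion: 10=1  11=6  12=14
Turnaround (C−A): 10=1  11=5  12=9
Finish order: 10 → 11 → 12

12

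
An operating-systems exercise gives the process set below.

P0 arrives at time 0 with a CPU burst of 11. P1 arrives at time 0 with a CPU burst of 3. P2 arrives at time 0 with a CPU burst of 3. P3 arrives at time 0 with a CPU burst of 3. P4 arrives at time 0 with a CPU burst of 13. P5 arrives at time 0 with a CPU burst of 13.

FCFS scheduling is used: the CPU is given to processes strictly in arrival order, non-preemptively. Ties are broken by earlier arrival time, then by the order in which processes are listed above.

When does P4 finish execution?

Timeline: | P0 0-11 | P1 11-14 | P2 14-17 | P3 17-20 | P4 20-33 | P5 33-46 |
Completion: P0=11  P1=14  P2=17  P3=20  P4=33  P5=46

33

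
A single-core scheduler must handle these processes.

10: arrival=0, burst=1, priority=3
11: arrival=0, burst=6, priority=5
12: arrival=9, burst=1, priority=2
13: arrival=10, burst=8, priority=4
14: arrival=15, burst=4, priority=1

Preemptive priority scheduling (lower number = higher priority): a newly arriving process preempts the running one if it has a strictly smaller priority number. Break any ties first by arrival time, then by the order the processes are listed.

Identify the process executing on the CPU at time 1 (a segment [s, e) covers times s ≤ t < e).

11

Gantt: | 10 0-1 | 11 1-7 | idle 7-9 | 12 9-10 | 13 10-15 | 14 15-19 | 13 19-22 |
Completion: 10=1  11=7  12=10  13=22  14=19
Turnaround (C−A): 10=1  11=7  12=1  13=12  14=4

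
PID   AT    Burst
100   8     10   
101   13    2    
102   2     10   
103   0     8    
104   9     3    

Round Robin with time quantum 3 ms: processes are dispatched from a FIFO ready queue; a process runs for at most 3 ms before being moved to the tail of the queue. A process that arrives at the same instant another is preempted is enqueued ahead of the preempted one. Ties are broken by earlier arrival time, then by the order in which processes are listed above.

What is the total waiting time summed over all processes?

60

Timeline: | 103 0-3 | 102 3-6 | 103 6-9 | 102 9-12 | 100 12-15 | 104 15-18 | 103 18-20 | 102 20-23 | 101 23-25 | 100 25-28 | 102 28-29 | 100 29-33 |
Completion: 100=33  101=25  102=29  103=20  104=18
Waiting = turnaround − burst: 100=15, 101=10, 102=17, 103=12, 104=6
Total waiting = 15 + 10 + 17 + 12 + 6 = 60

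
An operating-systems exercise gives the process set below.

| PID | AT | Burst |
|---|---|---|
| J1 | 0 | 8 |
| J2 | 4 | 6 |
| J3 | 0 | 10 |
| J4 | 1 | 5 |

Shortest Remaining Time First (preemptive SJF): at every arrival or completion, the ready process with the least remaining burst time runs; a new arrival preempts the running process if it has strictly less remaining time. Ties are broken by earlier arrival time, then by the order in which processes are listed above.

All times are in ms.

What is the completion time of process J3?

29

Timeline: | J1 0-1 | J4 1-6 | J2 6-12 | J1 12-19 | J3 19-29 |
Completion: J1=19  J2=12  J3=29  J4=6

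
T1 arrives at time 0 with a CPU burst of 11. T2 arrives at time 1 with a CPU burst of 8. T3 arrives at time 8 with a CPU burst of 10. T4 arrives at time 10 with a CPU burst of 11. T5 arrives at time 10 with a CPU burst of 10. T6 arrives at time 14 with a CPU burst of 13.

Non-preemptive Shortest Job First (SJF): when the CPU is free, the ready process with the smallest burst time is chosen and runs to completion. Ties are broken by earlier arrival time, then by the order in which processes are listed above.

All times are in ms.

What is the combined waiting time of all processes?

105

Gantt: | T1 0-11 | T2 11-19 | T3 19-29 | T5 29-39 | T4 39-50 | T6 50-63 |
Completion: T1=11  T2=19  T3=29  T4=50  T5=39  T6=63
Turnaround (C−A): T1=11  T2=18  T3=21  T4=40  T5=29  T6=49
Waiting = turnaround − burst: T1=0, T2=10, T3=11, T4=29, T5=19, T6=36
Total waiting = 0 + 10 + 11 + 29 + 19 + 36 = 105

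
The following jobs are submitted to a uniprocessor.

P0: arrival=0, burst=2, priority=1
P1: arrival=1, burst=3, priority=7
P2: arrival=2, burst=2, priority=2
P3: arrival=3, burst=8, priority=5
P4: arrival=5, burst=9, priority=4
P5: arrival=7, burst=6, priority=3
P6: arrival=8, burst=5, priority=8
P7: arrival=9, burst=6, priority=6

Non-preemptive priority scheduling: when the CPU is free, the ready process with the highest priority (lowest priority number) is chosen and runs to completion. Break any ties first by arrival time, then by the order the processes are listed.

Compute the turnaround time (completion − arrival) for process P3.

9

Schedule: | P0 0-2 | P2 2-4 | P3 4-12 | P5 12-18 | P4 18-27 | P7 27-33 | P1 33-36 | P6 36-41 |
Completion: P0=2  P1=36  P2=4  P3=12  P4=27  P5=18  P6=41  P7=33
Turnaround (C−A): P0=2  P1=35  P2=2  P3=9  P4=22  P5=11  P6=33  P7=24
Turnaround(P3) = completion − arrival = 12 − 3 = 9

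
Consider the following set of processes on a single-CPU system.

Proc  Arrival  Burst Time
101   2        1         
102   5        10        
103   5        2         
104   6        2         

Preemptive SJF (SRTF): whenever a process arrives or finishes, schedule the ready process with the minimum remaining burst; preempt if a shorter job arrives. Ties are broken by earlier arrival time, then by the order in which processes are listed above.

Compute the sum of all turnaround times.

Gantt: | idle 0-2 | 101 2-3 | idle 3-5 | 103 5-7 | 104 7-9 | 102 9-19 |
Completion: 101=3  102=19  103=7  104=9
Turnaround = completion − arrival: 101=1, 102=14, 103=2, 104=3
Total turnaround = 1 + 14 + 2 + 3 = 20

20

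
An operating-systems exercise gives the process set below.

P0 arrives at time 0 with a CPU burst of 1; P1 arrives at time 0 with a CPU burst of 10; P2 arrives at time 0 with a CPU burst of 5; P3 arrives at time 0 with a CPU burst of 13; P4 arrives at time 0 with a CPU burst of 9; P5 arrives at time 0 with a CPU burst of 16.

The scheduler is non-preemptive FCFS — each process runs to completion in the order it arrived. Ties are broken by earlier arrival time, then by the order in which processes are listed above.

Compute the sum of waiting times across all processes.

95

Gantt: | P0 0-1 | P1 1-11 | P2 11-16 | P3 16-29 | P4 29-38 | P5 38-54 |
Completion: P0=1  P1=11  P2=16  P3=29  P4=38  P5=54
Waiting = turnaround − burst: P0=0, P1=1, P2=11, P3=16, P4=29, P5=38
Total waiting = 0 + 1 + 11 + 16 + 29 + 38 = 95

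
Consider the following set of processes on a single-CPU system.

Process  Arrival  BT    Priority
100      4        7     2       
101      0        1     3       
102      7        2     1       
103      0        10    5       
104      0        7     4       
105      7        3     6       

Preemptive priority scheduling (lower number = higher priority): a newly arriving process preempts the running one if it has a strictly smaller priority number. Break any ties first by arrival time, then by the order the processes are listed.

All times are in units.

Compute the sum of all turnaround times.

79

Timeline: | 101 0-1 | 104 1-4 | 100 4-7 | 102 7-9 | 100 9-13 | 104 13-17 | 103 17-27 | 105 27-30 |
Completion: 100=13  101=1  102=9  103=27  104=17  105=30
Turnaround (C−A): 100=9  101=1  102=2  103=27  104=17  105=23
Turnaround = completion − arrival: 100=9, 101=1, 102=2, 103=27, 104=17, 105=23
Total turnaround = 9 + 1 + 2 + 27 + 17 + 23 = 79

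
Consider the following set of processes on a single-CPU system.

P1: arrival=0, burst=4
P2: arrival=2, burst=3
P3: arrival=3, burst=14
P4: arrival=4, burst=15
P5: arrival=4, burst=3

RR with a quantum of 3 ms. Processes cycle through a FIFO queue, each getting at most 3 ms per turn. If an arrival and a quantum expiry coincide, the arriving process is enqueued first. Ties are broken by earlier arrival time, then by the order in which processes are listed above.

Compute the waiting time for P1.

Timeline: | P1 0-3 | P2 3-6 | P3 6-9 | P1 9-10 | P4 10-13 | P5 13-16 | P3 16-19 | P4 19-22 | P3 22-25 | P4 25-28 | P3 28-31 | P4 31-34 | P3 34-36 | P4 36-39 |
Completion: P1=10  P2=6  P3=36  P4=39  P5=16
Waiting(P1) = turnaround − burst = 10 − 4 = 6

6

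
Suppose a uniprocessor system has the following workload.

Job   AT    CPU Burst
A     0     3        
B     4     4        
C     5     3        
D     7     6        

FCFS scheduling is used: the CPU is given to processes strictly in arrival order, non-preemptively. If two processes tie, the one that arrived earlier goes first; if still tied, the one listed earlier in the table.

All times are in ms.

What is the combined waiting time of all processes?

Gantt: | A 0-3 | idle 3-4 | B 4-8 | C 8-11 | D 11-17 |
Completion: A=3  B=8  C=11  D=17
Waiting = turnaround − burst: A=0, B=0, C=3, D=4
Total waiting = 0 + 0 + 3 + 4 = 7

7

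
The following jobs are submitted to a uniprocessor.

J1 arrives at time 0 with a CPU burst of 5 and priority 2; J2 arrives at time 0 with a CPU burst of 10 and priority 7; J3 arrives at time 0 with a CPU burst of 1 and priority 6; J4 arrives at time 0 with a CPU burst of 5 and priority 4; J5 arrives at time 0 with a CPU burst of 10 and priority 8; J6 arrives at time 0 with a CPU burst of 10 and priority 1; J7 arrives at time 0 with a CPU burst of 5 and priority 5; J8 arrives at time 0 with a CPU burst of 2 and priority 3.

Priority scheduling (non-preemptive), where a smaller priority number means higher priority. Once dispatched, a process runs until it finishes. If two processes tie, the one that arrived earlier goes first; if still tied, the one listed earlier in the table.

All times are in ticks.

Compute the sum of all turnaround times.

Gantt: | J6 0-10 | J1 10-15 | J8 15-17 | J4 17-22 | J7 22-27 | J3 27-28 | J2 28-38 | J5 38-48 |
Completion: J1=15  J2=38  J3=28  J4=22  J5=48  J6=10  J7=27  J8=17
Turnaround (C−A): J1=15  J2=38  J3=28  J4=22  J5=48  J6=10  J7=27  J8=17
Turnaround = completion − arrival: J1=15, J2=38, J3=28, J4=22, J5=48, J6=10, J7=27, J8=17
Total turnaround = 15 + 38 + 28 + 22 + 48 + 10 + 27 + 17 = 205

205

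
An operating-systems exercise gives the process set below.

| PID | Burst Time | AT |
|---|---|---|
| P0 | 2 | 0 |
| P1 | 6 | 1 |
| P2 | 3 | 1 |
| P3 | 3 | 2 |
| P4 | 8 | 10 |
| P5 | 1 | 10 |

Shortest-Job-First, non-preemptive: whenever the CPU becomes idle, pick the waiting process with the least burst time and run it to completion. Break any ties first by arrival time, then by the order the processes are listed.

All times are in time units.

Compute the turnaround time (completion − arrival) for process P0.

Schedule: | P0 0-2 | P2 2-5 | P3 5-8 | P1 8-14 | P5 14-15 | P4 15-23 |
Completion: P0=2  P1=14  P2=5  P3=8  P4=23  P5=15
Turnaround (C−A): P0=2  P1=13  P2=4  P3=6  P4=13  P5=5
Turnaround(P0) = completion − arrival = 2 − 0 = 2

2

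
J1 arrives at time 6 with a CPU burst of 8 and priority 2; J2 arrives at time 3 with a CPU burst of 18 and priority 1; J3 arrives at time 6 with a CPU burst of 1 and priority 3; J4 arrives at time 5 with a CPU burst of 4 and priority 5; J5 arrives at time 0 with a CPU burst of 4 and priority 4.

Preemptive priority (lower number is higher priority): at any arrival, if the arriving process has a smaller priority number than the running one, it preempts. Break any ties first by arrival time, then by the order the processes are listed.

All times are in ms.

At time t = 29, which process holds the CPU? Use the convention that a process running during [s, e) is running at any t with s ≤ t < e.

J3

Gantt: | J5 0-3 | J2 3-21 | J1 21-29 | J3 29-30 | J5 30-31 | J4 31-35 |
Completion: J1=29  J2=21  J3=30  J4=35  J5=31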